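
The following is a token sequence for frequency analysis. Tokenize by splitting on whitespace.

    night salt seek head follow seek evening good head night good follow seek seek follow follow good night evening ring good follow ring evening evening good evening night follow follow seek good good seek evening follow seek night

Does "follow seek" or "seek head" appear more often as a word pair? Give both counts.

"follow seek": 4 occurrences
"seek head": 1 occurrence

"follow seek" (4 vs 1)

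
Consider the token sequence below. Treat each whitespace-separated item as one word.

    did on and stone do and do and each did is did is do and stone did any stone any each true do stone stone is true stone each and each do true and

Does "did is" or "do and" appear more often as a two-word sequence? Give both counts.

"did is": 2 occurrences
"do and": 3 occurrences

"do and" (3 vs 2)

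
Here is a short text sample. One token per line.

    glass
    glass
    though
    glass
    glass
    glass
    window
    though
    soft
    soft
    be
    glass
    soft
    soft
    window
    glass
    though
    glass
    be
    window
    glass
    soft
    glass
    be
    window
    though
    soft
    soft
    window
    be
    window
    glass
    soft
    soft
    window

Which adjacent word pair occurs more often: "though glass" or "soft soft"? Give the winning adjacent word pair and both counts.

"soft soft" (4 vs 2)

"though glass": 2 occurrences
"soft soft": 4 occurrences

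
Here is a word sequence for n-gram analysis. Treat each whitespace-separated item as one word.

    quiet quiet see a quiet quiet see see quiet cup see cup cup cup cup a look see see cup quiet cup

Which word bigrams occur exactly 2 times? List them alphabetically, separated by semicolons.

Bigram counts meeting the condition (exactly 2 times):
  quiet cup: 2
  quiet quiet: 2
  quiet see: 2
  see cup: 2
  see see: 2

quiet cup; quiet quiet; quiet see; see cup; see see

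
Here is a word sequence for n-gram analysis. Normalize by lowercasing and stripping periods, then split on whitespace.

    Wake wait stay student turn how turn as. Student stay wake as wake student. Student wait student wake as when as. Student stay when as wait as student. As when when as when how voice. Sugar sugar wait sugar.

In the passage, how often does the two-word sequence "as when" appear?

Scanning the 38 overlapping bigram windows for "as when":
  position 19–20: as when
  position 29–30: as when
  position 32–33: as when

3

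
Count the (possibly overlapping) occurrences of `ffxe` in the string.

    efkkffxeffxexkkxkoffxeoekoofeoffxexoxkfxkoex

4

Sliding a length-4 window over the 44 characters (41 positions):
  position 5–8: ffxe
  position 9–12: ffxe
  position 19–22: ffxe
  position 31–34: ffxe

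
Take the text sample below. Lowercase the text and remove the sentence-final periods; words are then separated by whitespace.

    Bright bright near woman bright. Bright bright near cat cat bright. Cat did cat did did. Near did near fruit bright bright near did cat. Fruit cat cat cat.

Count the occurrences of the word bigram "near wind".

Scanning the 28 overlapping bigram windows for "near wind":
  (none found)

0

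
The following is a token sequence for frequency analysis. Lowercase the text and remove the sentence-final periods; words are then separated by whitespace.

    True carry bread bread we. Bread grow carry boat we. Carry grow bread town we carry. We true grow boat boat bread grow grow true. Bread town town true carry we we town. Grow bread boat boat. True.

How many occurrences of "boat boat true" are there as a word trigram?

Scanning the 36 overlapping trigram windows for "boat boat true":
  position 36–38: boat boat true

1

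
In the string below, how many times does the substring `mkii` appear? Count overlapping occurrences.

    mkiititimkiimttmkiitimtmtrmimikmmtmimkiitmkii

Sliding a length-4 window over the 45 characters (42 positions):
  position 1–4: mkii
  position 9–12: mkii
  position 16–19: mkii
  position 37–40: mkii
  position 42–45: mkii

5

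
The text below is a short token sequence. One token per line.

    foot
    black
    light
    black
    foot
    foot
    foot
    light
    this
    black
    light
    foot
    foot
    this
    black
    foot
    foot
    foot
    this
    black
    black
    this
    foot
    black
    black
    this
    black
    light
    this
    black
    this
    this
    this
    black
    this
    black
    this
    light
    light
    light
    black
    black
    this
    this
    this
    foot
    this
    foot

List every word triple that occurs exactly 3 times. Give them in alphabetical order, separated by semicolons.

black black this; this black this

Trigram counts meeting the condition (exactly 3 times):
  black black this: 3
  this black this: 3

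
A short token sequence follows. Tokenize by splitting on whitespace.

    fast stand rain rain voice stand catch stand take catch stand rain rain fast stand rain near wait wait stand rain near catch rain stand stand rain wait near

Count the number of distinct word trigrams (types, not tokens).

24

29 tokens → 27 trigram windows in total.
Repeated trigrams (each contributes count−1 duplicates):
  fast stand rain: 2
  stand rain near: 2
  stand rain rain: 2
3 duplicate windows → 27 − 3 = 24 distinct.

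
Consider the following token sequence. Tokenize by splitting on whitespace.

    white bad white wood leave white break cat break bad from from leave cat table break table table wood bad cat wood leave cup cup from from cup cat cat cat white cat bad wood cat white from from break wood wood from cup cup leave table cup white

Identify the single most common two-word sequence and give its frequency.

"from from", 3 times

Bigram frequencies (highest first):
  from from: 3
  wood leave: 2
  cup cup: 2
  from cup: 2
  cat cat: 2
  cat white: 2
  … (35 more, each ≤ 1)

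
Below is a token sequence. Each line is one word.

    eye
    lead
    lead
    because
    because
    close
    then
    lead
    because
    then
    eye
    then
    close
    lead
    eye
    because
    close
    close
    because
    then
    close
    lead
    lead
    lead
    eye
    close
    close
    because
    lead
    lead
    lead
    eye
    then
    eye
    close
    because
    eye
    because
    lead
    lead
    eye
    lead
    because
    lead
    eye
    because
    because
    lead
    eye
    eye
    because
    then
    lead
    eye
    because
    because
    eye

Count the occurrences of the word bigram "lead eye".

7

Scanning the 56 overlapping bigram windows for "lead eye":
  position 14–15: lead eye
  position 24–25: lead eye
  position 31–32: lead eye
  position 40–41: lead eye
  position 44–45: lead eye
  position 48–49: lead eye
  position 53–54: lead eye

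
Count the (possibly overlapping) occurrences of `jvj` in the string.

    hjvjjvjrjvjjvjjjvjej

Sliding a length-3 window over the 20 characters (18 positions):
  position 2–4: jvj
  position 5–7: jvj
  position 9–11: jvj
  position 12–14: jvj
  position 16–18: jvj

5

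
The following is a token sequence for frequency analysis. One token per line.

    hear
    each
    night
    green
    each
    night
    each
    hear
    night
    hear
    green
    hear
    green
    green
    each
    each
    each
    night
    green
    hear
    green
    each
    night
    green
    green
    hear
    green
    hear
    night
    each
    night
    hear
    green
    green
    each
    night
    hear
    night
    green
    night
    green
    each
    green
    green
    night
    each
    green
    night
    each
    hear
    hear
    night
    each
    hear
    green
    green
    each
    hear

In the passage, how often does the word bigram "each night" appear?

Scanning the 57 overlapping bigram windows for "each night":
  position 2–3: each night
  position 5–6: each night
  position 17–18: each night
  position 22–23: each night
  position 30–31: each night
  position 35–36: each night

6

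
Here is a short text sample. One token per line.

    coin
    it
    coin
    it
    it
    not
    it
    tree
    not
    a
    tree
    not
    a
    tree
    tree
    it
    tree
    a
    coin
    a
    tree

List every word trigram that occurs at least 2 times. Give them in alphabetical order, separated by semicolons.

not a tree; tree not a

Trigram counts meeting the condition (at least 2 times):
  not a tree: 2
  tree not a: 2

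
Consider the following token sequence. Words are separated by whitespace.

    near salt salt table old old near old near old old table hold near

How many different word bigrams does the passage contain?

10

14 tokens → 13 bigram windows in total.
Repeated bigrams (each contributes count−1 duplicates):
  near old: 2
  old near: 2
  old old: 2
3 duplicate windows → 13 − 3 = 10 distinct.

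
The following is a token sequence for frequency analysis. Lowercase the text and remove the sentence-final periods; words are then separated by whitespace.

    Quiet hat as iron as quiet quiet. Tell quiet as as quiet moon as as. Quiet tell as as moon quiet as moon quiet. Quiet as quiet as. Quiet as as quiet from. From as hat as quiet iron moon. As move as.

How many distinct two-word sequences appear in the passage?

43 tokens → 42 bigram windows in total.
Repeated bigrams (each contributes count−1 duplicates):
  as quiet: 7
  quiet as: 5
  as as: 4
  as moon: 2
  hat as: 2
  moon as: 2
  moon quiet: 2
  quiet quiet: 2
  … (1 more repeated)
19 duplicate windows → 42 − 19 = 23 distinct.

23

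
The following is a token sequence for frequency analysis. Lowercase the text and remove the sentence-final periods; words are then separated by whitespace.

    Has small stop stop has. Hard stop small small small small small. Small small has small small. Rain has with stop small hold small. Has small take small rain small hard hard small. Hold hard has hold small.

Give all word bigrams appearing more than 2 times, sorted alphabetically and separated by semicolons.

has small; small small

Bigram counts meeting the condition (more than 2 times):
  has small: 3
  small small: 7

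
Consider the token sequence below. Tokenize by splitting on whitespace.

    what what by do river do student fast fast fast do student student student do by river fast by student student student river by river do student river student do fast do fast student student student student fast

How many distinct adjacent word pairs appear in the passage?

38 tokens → 37 bigram windows in total.
Repeated bigrams (each contributes count−1 duplicates):
  student student: 7
  do student: 3
  by river: 2
  do fast: 2
  fast do: 2
  fast fast: 2
  river do: 2
  student do: 2
  … (2 more repeated)
16 duplicate windows → 37 − 16 = 21 distinct.

21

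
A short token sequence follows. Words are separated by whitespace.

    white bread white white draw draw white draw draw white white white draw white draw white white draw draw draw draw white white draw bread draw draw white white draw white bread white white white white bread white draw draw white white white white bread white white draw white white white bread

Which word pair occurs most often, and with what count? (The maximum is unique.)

Bigram frequencies (highest first):
  white white: 15
  white draw: 9
  draw white: 9
  draw draw: 7
  white bread: 5
  bread white: 4
  … (2 more, each ≤ 1)

"white white", 15 times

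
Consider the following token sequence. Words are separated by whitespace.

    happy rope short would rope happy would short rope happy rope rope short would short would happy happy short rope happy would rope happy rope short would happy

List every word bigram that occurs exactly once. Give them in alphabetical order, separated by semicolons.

Bigram counts meeting the condition (exactly once):
  happy happy: 1
  happy short: 1
  rope rope: 1

happy happy; happy short; rope rope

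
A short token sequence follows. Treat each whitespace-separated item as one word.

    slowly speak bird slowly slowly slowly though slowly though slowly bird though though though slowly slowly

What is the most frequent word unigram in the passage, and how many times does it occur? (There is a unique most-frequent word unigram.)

"slowly", 8 times

Unigram frequencies (highest first):
  slowly: 8
  though: 5
  bird: 2
  speak: 1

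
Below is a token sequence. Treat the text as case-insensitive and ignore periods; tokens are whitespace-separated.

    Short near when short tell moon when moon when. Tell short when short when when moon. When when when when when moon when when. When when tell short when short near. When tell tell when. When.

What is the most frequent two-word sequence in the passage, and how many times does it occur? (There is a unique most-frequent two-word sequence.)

Bigram frequencies (highest first):
  when when: 9
  moon when: 4
  when short: 3
  when moon: 3
  when tell: 3
  short when: 3
  … (7 more, each ≤ 2)

"when when", 9 times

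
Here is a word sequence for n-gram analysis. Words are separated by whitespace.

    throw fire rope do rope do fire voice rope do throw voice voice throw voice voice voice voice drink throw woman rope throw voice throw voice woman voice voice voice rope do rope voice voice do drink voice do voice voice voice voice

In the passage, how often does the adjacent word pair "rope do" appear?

Scanning the 42 overlapping bigram windows for "rope do":
  position 3–4: rope do
  position 5–6: rope do
  position 9–10: rope do
  position 31–32: rope do

4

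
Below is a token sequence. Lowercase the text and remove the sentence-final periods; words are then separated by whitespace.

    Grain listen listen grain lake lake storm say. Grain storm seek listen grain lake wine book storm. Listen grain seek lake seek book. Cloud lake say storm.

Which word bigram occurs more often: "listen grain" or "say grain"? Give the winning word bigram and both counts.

"listen grain": 3 occurrences
"say grain": 1 occurrence

"listen grain" (3 vs 1)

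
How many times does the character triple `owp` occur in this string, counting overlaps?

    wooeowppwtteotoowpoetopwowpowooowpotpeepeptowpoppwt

Sliding a length-3 window over the 51 characters (49 positions):
  position 5–7: owp
  position 16–18: owp
  position 25–27: owp
  position 32–34: owp
  position 44–46: owp

5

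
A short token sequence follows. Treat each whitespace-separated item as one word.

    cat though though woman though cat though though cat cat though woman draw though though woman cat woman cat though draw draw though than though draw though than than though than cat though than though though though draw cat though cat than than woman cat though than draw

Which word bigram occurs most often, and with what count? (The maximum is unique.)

Bigram frequencies (highest first):
  cat though: 7
  though though: 5
  though than: 5
  though woman: 3
  though cat: 3
  draw though: 3
  … (14 more, each ≤ 3)

"cat though", 7 times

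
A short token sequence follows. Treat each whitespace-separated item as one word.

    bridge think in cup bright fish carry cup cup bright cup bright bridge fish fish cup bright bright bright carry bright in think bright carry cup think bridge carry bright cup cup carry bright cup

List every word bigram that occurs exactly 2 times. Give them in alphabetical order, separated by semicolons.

bright bright; bright carry; carry cup; cup cup

Bigram counts meeting the condition (exactly 2 times):
  bright bright: 2
  bright carry: 2
  carry cup: 2
  cup cup: 2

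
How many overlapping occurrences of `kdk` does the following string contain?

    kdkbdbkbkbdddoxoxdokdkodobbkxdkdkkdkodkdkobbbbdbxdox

5

Sliding a length-3 window over the 52 characters (50 positions):
  position 1–3: kdk
  position 20–22: kdk
  position 31–33: kdk
  position 34–36: kdk
  position 39–41: kdk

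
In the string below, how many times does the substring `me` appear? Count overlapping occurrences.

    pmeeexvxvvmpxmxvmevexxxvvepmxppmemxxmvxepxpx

Sliding a length-2 window over the 44 characters (43 positions):
  position 2–3: me
  position 17–18: me
  position 32–33: me

3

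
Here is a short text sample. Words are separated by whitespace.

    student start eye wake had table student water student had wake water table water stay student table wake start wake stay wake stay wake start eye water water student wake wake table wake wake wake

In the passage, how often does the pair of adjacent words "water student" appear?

2

Scanning the 34 overlapping bigram windows for "water student":
  position 8–9: water student
  position 28–29: water student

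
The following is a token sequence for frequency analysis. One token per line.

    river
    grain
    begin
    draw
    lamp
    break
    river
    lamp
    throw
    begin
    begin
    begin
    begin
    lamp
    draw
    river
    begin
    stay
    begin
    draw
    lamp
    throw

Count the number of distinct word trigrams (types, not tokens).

22 tokens → 20 trigram windows in total.
Repeated trigrams (each contributes count−1 duplicates):
  begin begin begin: 2
  begin draw lamp: 2
2 duplicate windows → 20 − 2 = 18 distinct.

18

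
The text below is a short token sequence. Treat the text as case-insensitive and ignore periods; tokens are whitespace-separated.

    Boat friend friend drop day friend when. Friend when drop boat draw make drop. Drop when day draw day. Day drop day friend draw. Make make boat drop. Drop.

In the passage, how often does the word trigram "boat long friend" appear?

Scanning the 27 overlapping trigram windows for "boat long friend":
  (none found)

0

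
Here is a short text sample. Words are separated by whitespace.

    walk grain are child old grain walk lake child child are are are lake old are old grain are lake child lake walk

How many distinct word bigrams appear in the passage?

17

23 tokens → 22 bigram windows in total.
Repeated bigrams (each contributes count−1 duplicates):
  are are: 2
  are lake: 2
  grain are: 2
  lake child: 2
  old grain: 2
5 duplicate windows → 22 − 5 = 17 distinct.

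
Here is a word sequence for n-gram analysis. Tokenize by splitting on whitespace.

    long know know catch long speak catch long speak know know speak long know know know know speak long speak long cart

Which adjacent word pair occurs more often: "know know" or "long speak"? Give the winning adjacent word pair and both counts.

"know know": 5 occurrences
"long speak": 3 occurrences

"know know" (5 vs 3)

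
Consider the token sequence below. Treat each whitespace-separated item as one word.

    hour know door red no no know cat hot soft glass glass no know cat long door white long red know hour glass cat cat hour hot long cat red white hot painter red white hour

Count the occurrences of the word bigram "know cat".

Scanning the 35 overlapping bigram windows for "know cat":
  position 7–8: know cat
  position 14–15: know cat

2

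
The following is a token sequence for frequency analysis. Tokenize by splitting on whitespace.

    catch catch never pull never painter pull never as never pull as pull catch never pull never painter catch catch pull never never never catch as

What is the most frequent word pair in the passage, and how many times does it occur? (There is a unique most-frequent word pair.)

"pull never", 4 times

Bigram frequencies (highest first):
  pull never: 4
  never pull: 3
  catch catch: 2
  catch never: 2
  never painter: 2
  never never: 2
  … (10 more, each ≤ 1)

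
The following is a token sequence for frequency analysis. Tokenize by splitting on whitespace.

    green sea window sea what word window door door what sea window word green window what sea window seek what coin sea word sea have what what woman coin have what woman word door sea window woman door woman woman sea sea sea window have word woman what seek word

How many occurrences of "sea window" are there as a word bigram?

5

Scanning the 49 overlapping bigram windows for "sea window":
  position 2–3: sea window
  position 11–12: sea window
  position 17–18: sea window
  position 35–36: sea window
  position 43–44: sea window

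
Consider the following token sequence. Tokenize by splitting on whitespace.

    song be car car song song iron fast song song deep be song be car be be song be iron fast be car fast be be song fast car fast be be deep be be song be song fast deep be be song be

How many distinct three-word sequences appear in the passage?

44 tokens → 42 trigram windows in total.
Repeated trigrams (each contributes count−1 duplicates):
  be be song: 4
  be song be: 4
  be song fast: 2
  car fast be: 2
  deep be be: 2
  fast be be: 2
  song be car: 2
11 duplicate windows → 42 − 11 = 31 distinct.

31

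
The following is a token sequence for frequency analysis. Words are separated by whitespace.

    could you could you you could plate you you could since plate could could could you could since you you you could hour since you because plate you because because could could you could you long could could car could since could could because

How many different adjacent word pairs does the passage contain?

44 tokens → 43 bigram windows in total.
Repeated bigrams (each contributes count−1 duplicates):
  you could: 6
  could could: 5
  could you: 5
  you you: 4
  could since: 3
  plate you: 2
  since you: 2
  you because: 2
21 duplicate windows → 43 − 21 = 22 distinct.

22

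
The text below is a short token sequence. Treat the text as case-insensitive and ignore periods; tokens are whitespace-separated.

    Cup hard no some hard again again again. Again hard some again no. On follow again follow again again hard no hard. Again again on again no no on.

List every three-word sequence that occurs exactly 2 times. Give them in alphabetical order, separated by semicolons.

Trigram counts meeting the condition (exactly 2 times):
  again again again: 2
  again again hard: 2
  hard again again: 2

again again again; again again hard; hard again again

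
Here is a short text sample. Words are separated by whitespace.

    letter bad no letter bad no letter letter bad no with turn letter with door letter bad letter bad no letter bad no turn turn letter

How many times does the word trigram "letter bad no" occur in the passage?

Scanning the 24 overlapping trigram windows for "letter bad no":
  position 1–3: letter bad no
  position 4–6: letter bad no
  position 8–10: letter bad no
  position 18–20: letter bad no
  position 21–23: letter bad no

5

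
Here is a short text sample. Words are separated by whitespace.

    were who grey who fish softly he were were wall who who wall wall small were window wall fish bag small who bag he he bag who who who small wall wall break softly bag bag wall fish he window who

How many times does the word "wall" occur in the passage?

7

Scanning the 41 tokens for "wall":
  position 10: wall
  position 13: wall
  position 14: wall
  position 18: wall
  position 31: wall
  position 32: wall
  position 37: wall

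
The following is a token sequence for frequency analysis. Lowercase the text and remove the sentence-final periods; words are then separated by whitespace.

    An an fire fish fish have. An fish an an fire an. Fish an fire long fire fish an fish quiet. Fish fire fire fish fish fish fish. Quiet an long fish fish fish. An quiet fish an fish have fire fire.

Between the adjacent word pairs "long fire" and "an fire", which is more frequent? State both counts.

"an fire" (3 vs 1)

"long fire": 1 occurrence
"an fire": 3 occurrences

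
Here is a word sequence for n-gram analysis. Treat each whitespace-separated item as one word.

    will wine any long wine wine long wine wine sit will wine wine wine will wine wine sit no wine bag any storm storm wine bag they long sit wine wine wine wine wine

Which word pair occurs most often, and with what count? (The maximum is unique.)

"wine wine", 9 times

Bigram frequencies (highest first):
  wine wine: 9
  will wine: 3
  long wine: 2
  wine sit: 2
  wine bag: 2
  wine any: 1
  … (14 more, each ≤ 1)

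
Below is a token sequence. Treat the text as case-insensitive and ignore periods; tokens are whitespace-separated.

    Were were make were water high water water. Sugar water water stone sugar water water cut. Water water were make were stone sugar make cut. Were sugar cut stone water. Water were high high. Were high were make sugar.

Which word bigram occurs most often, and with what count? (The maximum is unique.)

"water water", 5 times

Bigram frequencies (highest first):
  water water: 5
  were make: 3
  make were: 2
  sugar water: 2
  stone sugar: 2
  water were: 2
  … (20 more, each ≤ 2)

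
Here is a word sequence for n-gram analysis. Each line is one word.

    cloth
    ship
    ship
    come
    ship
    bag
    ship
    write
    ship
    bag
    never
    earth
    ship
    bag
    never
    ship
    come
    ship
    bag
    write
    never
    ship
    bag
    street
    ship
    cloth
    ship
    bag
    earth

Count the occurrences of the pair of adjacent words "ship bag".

Scanning the 28 overlapping bigram windows for "ship bag":
  position 5–6: ship bag
  position 9–10: ship bag
  position 13–14: ship bag
  position 18–19: ship bag
  position 22–23: ship bag
  position 27–28: ship bag

6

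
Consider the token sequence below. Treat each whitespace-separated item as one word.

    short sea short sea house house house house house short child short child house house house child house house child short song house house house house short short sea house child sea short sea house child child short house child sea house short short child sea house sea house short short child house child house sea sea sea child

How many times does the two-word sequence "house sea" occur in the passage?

Scanning the 58 overlapping bigram windows for "house sea":
  position 47–48: house sea
  position 55–56: house sea

2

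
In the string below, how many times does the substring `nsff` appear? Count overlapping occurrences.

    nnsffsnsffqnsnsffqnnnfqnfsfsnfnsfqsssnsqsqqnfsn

Sliding a length-4 window over the 47 characters (44 positions):
  position 2–5: nsff
  position 7–10: nsff
  position 14–17: nsff

3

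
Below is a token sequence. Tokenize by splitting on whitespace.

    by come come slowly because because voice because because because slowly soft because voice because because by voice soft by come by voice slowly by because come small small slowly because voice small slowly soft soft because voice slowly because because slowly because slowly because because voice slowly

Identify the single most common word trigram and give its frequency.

Trigram frequencies (highest first):
  slowly because because: 3
  because because voice: 2
  because voice because: 2
  voice because because: 2
  because because slowly: 2
  soft because voice: 2
  … (31 more, each ≤ 2)

"slowly because because", 3 times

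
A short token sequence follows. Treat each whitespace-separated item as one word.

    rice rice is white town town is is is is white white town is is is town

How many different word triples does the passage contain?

17 tokens → 15 trigram windows in total.
Repeated trigrams (each contributes count−1 duplicates):
  is is is: 3
  town is is: 2
3 duplicate windows → 15 − 3 = 12 distinct.

12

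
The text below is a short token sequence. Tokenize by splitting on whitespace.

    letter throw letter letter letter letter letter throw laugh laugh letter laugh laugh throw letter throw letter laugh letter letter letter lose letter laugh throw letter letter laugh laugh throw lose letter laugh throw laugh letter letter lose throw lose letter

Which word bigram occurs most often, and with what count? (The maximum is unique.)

Bigram frequencies (highest first):
  letter letter: 8
  letter laugh: 5
  throw letter: 4
  laugh throw: 4
  letter throw: 3
  laugh laugh: 3
  … (6 more, each ≤ 3)

"letter letter", 8 times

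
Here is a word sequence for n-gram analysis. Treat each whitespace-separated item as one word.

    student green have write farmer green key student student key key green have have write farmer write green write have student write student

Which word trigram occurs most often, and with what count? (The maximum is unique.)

Trigram frequencies (highest first):
  have write farmer: 2
  student green have: 1
  green have write: 1
  write farmer green: 1
  farmer green key: 1
  green key student: 1
  … (14 more, each ≤ 1)

"have write farmer", 2 times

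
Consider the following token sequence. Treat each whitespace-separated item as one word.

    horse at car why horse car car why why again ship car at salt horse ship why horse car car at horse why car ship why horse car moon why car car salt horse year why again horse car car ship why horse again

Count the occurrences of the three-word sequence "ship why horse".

3

Scanning the 42 overlapping trigram windows for "ship why horse":
  position 16–18: ship why horse
  position 25–27: ship why horse
  position 41–43: ship why horse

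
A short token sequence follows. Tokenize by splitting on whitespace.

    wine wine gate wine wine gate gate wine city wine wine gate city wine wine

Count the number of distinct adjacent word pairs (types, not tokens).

15 tokens → 14 bigram windows in total.
Repeated bigrams (each contributes count−1 duplicates):
  wine wine: 4
  wine gate: 3
  city wine: 2
  gate wine: 2
7 duplicate windows → 14 − 7 = 7 distinct.

7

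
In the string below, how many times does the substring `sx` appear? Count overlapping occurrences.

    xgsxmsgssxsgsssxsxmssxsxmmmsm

6

Sliding a length-2 window over the 29 characters (28 positions):
  position 3–4: sx
  position 9–10: sx
  position 15–16: sx
  position 17–18: sx
  position 21–22: sx
  position 23–24: sx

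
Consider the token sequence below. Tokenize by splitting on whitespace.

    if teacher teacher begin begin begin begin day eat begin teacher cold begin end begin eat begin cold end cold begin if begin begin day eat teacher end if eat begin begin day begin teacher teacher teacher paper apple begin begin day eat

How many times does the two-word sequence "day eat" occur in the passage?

3

Scanning the 42 overlapping bigram windows for "day eat":
  position 8–9: day eat
  position 25–26: day eat
  position 42–43: day eat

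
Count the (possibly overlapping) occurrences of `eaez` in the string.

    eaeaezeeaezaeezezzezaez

2

Sliding a length-4 window over the 23 characters (20 positions):
  position 3–6: eaez
  position 8–11: eaez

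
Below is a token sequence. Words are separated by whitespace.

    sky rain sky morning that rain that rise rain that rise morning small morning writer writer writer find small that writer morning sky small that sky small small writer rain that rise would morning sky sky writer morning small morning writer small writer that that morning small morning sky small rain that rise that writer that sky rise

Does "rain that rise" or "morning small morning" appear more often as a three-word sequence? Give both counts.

"rain that rise" (4 vs 3)

"rain that rise": 4 occurrences
"morning small morning": 3 occurrences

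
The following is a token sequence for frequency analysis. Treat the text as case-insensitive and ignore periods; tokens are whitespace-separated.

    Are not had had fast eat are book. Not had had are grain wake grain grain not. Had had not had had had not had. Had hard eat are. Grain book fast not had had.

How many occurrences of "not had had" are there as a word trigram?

Scanning the 33 overlapping trigram windows for "not had had":
  position 2–4: not had had
  position 9–11: not had had
  position 17–19: not had had
  position 20–22: not had had
  position 24–26: not had had
  position 33–35: not had had

6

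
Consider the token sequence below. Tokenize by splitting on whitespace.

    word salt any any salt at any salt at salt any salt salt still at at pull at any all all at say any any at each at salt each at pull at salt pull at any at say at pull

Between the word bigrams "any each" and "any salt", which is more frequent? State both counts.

"any salt" (3 vs 0)

"any each": 0 occurrences
"any salt": 3 occurrences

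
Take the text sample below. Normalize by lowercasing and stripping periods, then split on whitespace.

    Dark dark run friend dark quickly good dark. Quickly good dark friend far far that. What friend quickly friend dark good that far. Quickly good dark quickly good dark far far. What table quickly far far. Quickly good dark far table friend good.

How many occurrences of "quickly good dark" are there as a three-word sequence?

5

Scanning the 41 overlapping trigram windows for "quickly good dark":
  position 6–8: quickly good dark
  position 9–11: quickly good dark
  position 24–26: quickly good dark
  position 27–29: quickly good dark
  position 37–39: quickly good dark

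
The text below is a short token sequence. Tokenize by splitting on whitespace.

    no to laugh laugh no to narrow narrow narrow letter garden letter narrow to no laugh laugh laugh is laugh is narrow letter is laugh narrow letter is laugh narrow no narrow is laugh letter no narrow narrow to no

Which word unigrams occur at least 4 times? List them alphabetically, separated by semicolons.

Unigram counts meeting the condition (at least 4 times):
  is: 5
  laugh: 9
  letter: 5
  narrow: 10
  no: 6
  to: 4

is; laugh; letter; narrow; no; to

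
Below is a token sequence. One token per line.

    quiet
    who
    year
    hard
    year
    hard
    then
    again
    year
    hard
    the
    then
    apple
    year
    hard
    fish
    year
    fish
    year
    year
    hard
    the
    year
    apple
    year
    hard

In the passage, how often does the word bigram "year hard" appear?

6

Scanning the 25 overlapping bigram windows for "year hard":
  position 3–4: year hard
  position 5–6: year hard
  position 9–10: year hard
  position 14–15: year hard
  position 20–21: year hard
  position 25–26: year hard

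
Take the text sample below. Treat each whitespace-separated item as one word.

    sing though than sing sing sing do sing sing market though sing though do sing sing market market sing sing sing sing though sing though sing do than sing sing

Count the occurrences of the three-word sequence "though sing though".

Scanning the 28 overlapping trigram windows for "though sing though":
  position 11–13: though sing though
  position 23–25: though sing though

2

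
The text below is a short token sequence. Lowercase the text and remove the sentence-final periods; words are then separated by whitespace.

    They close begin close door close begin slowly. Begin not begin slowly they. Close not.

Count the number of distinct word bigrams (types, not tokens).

15 tokens → 14 bigram windows in total.
Repeated bigrams (each contributes count−1 duplicates):
  begin slowly: 2
  close begin: 2
  they close: 2
3 duplicate windows → 14 − 3 = 11 distinct.

11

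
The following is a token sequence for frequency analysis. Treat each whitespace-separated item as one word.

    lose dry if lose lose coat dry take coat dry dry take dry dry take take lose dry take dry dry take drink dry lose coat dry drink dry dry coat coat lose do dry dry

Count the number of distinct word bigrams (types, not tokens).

21

36 tokens → 35 bigram windows in total.
Repeated bigrams (each contributes count−1 duplicates):
  dry dry: 5
  dry take: 5
  coat dry: 3
  drink dry: 2
  lose coat: 2
  lose dry: 2
  take dry: 2
14 duplicate windows → 35 − 14 = 21 distinct.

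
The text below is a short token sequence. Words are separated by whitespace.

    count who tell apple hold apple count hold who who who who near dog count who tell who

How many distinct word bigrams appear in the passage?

18 tokens → 17 bigram windows in total.
Repeated bigrams (each contributes count−1 duplicates):
  who who: 3
  count who: 2
  who tell: 2
4 duplicate windows → 17 − 4 = 13 distinct.

13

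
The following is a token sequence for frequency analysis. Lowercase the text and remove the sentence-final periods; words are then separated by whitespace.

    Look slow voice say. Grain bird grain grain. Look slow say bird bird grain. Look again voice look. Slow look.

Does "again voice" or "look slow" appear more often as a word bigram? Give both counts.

"look slow" (3 vs 1)

"again voice": 1 occurrence
"look slow": 3 occurrences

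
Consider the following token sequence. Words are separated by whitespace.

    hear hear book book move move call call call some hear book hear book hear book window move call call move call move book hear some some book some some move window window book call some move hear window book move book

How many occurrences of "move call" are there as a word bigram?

3

Scanning the 41 overlapping bigram windows for "move call":
  position 6–7: move call
  position 18–19: move call
  position 21–22: move call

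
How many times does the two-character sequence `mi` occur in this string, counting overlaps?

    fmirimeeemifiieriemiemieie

4

Sliding a length-2 window over the 26 characters (25 positions):
  position 2–3: mi
  position 10–11: mi
  position 19–20: mi
  position 22–23: mi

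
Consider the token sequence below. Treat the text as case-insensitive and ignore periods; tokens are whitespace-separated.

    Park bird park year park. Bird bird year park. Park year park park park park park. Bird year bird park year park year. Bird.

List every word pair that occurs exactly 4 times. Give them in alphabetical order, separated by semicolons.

Bigram counts meeting the condition (exactly 4 times):
  park year: 4
  year park: 4

park year; year park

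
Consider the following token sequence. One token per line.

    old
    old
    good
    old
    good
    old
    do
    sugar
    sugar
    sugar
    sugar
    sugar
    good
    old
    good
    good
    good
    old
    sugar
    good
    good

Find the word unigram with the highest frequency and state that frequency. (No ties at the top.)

"good", 8 times

Unigram frequencies (highest first):
  good: 8
  old: 6
  sugar: 6
  do: 1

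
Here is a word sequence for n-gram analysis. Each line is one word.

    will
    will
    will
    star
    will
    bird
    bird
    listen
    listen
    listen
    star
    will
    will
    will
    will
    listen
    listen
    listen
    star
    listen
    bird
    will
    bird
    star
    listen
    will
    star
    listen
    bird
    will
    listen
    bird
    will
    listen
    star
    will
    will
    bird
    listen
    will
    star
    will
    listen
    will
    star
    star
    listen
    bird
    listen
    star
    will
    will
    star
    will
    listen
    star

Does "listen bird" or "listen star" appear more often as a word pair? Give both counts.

"listen bird": 4 occurrences
"listen star": 5 occurrences

"listen star" (5 vs 4)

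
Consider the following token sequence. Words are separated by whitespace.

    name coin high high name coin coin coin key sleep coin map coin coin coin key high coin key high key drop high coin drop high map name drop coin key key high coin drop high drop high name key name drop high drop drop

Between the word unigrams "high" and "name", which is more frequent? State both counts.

"high" (10 vs 5)

"high": 10 occurrences
"name": 5 occurrences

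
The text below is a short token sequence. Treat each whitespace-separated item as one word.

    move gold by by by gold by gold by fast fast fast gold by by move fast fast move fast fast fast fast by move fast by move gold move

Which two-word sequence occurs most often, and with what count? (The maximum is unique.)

"fast fast", 6 times

Bigram frequencies (highest first):
  fast fast: 6
  gold by: 4
  by by: 3
  by move: 3
  move fast: 3
  move gold: 2
  … (6 more, each ≤ 2)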